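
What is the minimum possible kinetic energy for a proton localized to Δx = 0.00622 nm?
134.083 meV

Localizing a particle requires giving it sufficient momentum uncertainty:

1. From uncertainty principle: Δp ≥ ℏ/(2Δx)
   Δp_min = (1.055e-34 J·s) / (2 × 6.220e-12 m)
   Δp_min = 8.477e-24 kg·m/s

2. This momentum uncertainty corresponds to kinetic energy:
   KE ≈ (Δp)²/(2m) = (8.477e-24)²/(2 × 1.673e-27 kg)
   KE = 2.148e-20 J = 134.083 meV

Tighter localization requires more energy.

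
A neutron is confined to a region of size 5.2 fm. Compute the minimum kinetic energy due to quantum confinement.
191.580 keV

Using the uncertainty principle:

1. Position uncertainty: Δx ≈ 5.200e-15 m
2. Minimum momentum uncertainty: Δp = ℏ/(2Δx) = 1.014e-20 kg·m/s
3. Minimum kinetic energy:
   KE = (Δp)²/(2m) = (1.014e-20)²/(2 × 1.675e-27 kg)
   KE = 3.069e-14 J = 191.580 keV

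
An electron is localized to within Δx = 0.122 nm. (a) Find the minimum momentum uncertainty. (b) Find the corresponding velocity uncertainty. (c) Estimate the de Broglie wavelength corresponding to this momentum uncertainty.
(a) Δp_min = 4.322 × 10^-25 kg·m/s
(b) Δv_min = 474.458 km/s
(c) λ_dB = 1.533 nm

Step-by-step:

(a) From the uncertainty principle:
Δp_min = ℏ/(2Δx) = (1.055e-34 J·s)/(2 × 1.220e-10 m) = 4.322e-25 kg·m/s

(b) The velocity uncertainty:
Δv = Δp/m = (4.322e-25 kg·m/s)/(9.109e-31 kg) = 4.745e+05 m/s = 474.458 km/s

(c) The de Broglie wavelength for this momentum:
λ = h/p = (6.626e-34 J·s)/(4.322e-25 kg·m/s) = 1.533e-09 m = 1.533 nm

Note: The de Broglie wavelength is comparable to the localization size, as expected from wave-particle duality.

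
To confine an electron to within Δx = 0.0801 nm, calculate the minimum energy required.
1.485 eV

Localizing a particle requires giving it sufficient momentum uncertainty:

1. From uncertainty principle: Δp ≥ ℏ/(2Δx)
   Δp_min = (1.055e-34 J·s) / (2 × 8.010e-11 m)
   Δp_min = 6.583e-25 kg·m/s

2. This momentum uncertainty corresponds to kinetic energy:
   KE ≈ (Δp)²/(2m) = (6.583e-25)²/(2 × 9.109e-31 kg)
   KE = 2.379e-19 J = 1.485 eV

Tighter localization requires more energy.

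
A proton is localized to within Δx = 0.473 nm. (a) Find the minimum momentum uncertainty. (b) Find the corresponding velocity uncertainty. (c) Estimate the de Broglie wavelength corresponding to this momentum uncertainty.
(a) Δp_min = 1.115 × 10^-25 kg·m/s
(b) Δv_min = 66.648 m/s
(c) λ_dB = 5.944 nm

Step-by-step:

(a) From the uncertainty principle:
Δp_min = ℏ/(2Δx) = (1.055e-34 J·s)/(2 × 4.730e-10 m) = 1.115e-25 kg·m/s

(b) The velocity uncertainty:
Δv = Δp/m = (1.115e-25 kg·m/s)/(1.673e-27 kg) = 6.665e+01 m/s = 66.648 m/s

(c) The de Broglie wavelength for this momentum:
λ = h/p = (6.626e-34 J·s)/(1.115e-25 kg·m/s) = 5.944e-09 m = 5.944 nm

Note: The de Broglie wavelength is comparable to the localization size, as expected from wave-particle duality.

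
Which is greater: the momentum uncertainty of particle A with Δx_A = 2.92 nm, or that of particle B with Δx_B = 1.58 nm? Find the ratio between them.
Particle B has the larger minimum momentum uncertainty, by a factor of 1.85.

For each particle, the minimum momentum uncertainty is Δp_min = ℏ/(2Δx):

Particle A: Δp_A = ℏ/(2×2.920e-09 m) = 1.806e-26 kg·m/s
Particle B: Δp_B = ℏ/(2×1.580e-09 m) = 3.337e-26 kg·m/s

Ratio: Δp_B/Δp_A = 1.85

Since Δp_min ∝ 1/Δx, the particle with smaller position uncertainty (B) has larger momentum uncertainty.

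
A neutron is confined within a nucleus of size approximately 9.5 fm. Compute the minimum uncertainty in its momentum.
5.550 × 10^-21 kg·m/s

Using the Heisenberg uncertainty principle:
ΔxΔp ≥ ℏ/2

With Δx ≈ L = 9.500e-15 m (the confinement size):
Δp_min = ℏ/(2Δx)
Δp_min = (1.055e-34 J·s) / (2 × 9.500e-15 m)
Δp_min = 5.550e-21 kg·m/s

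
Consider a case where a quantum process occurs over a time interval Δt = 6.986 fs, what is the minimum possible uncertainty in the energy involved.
47.109 meV

Using the energy-time uncertainty principle:
ΔEΔt ≥ ℏ/2

The minimum uncertainty in energy is:
ΔE_min = ℏ/(2Δt)
ΔE_min = (1.055e-34 J·s) / (2 × 6.986e-15 s)
ΔE_min = 7.548e-21 J = 47.109 meV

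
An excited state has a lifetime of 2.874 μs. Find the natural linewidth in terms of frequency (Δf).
27.689 kHz

Using the energy-time uncertainty principle and E = hf:
ΔEΔt ≥ ℏ/2
hΔf·Δt ≥ ℏ/2

The minimum frequency uncertainty is:
Δf = ℏ/(2hτ) = 1/(4πτ)
Δf = 1/(4π × 2.874e-06 s)
Δf = 2.769e+04 Hz = 27.689 kHz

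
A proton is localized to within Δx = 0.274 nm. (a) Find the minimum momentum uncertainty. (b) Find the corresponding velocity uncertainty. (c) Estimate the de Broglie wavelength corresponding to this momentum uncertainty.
(a) Δp_min = 1.924 × 10^-25 kg·m/s
(b) Δv_min = 115.053 m/s
(c) λ_dB = 3.443 nm

Step-by-step:

(a) From the uncertainty principle:
Δp_min = ℏ/(2Δx) = (1.055e-34 J·s)/(2 × 2.740e-10 m) = 1.924e-25 kg·m/s

(b) The velocity uncertainty:
Δv = Δp/m = (1.924e-25 kg·m/s)/(1.673e-27 kg) = 1.151e+02 m/s = 115.053 m/s

(c) The de Broglie wavelength for this momentum:
λ = h/p = (6.626e-34 J·s)/(1.924e-25 kg·m/s) = 3.443e-09 m = 3.443 nm

Note: The de Broglie wavelength is comparable to the localization size, as expected from wave-particle duality.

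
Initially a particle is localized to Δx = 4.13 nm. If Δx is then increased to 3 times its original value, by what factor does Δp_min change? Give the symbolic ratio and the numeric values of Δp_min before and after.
Original Δp_min = 1.277 × 10^-26 kg·m/s; new Δp'_min = 4.256 × 10^-27 kg·m/s; ratio Δp'_min/Δp_min = 1/3.

From the uncertainty principle ΔxΔp ≥ ℏ/2, the minimum momentum uncertainty is Δp_min = ℏ/(2Δx).

Original (Δx = 4.13 nm = 4.130e-09 m):
Δp_min = (1.055e-34 J·s)/(2 × 4.130e-09 m) = 1.277e-26 kg·m/s

When Δx → 3Δx:
Δp'_min = ℏ/(2 × 3Δx) = (1/3) × ℏ/(2Δx) = (1/3) × Δp_min
Δp'_min = 1/3 × 1.277e-26 kg·m/s = 4.256e-27 kg·m/s

Since Δp_min ∝ 1/Δx, when Δx is increased to 3 times its original value, Δp_min decreases to 1/3 of its original value.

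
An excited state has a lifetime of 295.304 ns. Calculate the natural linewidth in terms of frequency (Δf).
269.476 kHz

Using the energy-time uncertainty principle and E = hf:
ΔEΔt ≥ ℏ/2
hΔf·Δt ≥ ℏ/2

The minimum frequency uncertainty is:
Δf = ℏ/(2hτ) = 1/(4πτ)
Δf = 1/(4π × 2.953e-07 s)
Δf = 2.695e+05 Hz = 269.476 kHz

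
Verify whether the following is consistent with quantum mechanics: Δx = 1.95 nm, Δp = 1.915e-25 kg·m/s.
Yes, it satisfies the uncertainty principle.

Calculate the product ΔxΔp:
ΔxΔp = (1.950e-09 m) × (1.915e-25 kg·m/s)
ΔxΔp = 3.734e-34 J·s

Compare to the minimum allowed value ℏ/2:
ℏ/2 = 5.273e-35 J·s

Since ΔxΔp = 3.734e-34 J·s ≥ 5.273e-35 J·s = ℏ/2,
the measurement satisfies the uncertainty principle.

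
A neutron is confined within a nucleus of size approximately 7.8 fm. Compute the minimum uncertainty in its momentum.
6.760 × 10^-21 kg·m/s

Using the Heisenberg uncertainty principle:
ΔxΔp ≥ ℏ/2

With Δx ≈ L = 7.800e-15 m (the confinement size):
Δp_min = ℏ/(2Δx)
Δp_min = (1.055e-34 J·s) / (2 × 7.800e-15 m)
Δp_min = 6.760e-21 kg·m/s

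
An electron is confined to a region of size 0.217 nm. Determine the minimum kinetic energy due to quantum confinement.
202.276 meV

Using the uncertainty principle:

1. Position uncertainty: Δx ≈ 2.170e-10 m
2. Minimum momentum uncertainty: Δp = ℏ/(2Δx) = 2.430e-25 kg·m/s
3. Minimum kinetic energy:
   KE = (Δp)²/(2m) = (2.430e-25)²/(2 × 9.109e-31 kg)
   KE = 3.241e-20 J = 202.276 meV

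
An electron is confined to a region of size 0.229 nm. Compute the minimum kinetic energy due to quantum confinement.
181.632 meV

Using the uncertainty principle:

1. Position uncertainty: Δx ≈ 2.290e-10 m
2. Minimum momentum uncertainty: Δp = ℏ/(2Δx) = 2.303e-25 kg·m/s
3. Minimum kinetic energy:
   KE = (Δp)²/(2m) = (2.303e-25)²/(2 × 9.109e-31 kg)
   KE = 2.910e-20 J = 181.632 meV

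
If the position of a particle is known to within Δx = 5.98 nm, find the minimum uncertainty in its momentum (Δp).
8.817 × 10^-27 kg·m/s

Using the Heisenberg uncertainty principle:
ΔxΔp ≥ ℏ/2

The minimum uncertainty in momentum is:
Δp_min = ℏ/(2Δx)
Δp_min = (1.055e-34 J·s) / (2 × 5.980e-09 m)
Δp_min = 8.817e-27 kg·m/s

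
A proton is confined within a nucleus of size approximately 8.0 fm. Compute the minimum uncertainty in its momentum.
6.591 × 10^-21 kg·m/s

Using the Heisenberg uncertainty principle:
ΔxΔp ≥ ℏ/2

With Δx ≈ L = 8.000e-15 m (the confinement size):
Δp_min = ℏ/(2Δx)
Δp_min = (1.055e-34 J·s) / (2 × 8.000e-15 m)
Δp_min = 6.591e-21 kg·m/s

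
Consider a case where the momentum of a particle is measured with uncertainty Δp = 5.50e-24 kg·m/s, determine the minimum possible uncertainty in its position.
9.587 pm

Using the Heisenberg uncertainty principle:
ΔxΔp ≥ ℏ/2

The minimum uncertainty in position is:
Δx_min = ℏ/(2Δp)
Δx_min = (1.055e-34 J·s) / (2 × 5.500e-24 kg·m/s)
Δx_min = 9.587e-12 m = 9.587 pm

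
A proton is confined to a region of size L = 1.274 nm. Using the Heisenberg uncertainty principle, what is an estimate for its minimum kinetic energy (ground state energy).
3.196 μeV

Using the uncertainty principle to estimate ground state energy:

1. The position uncertainty is approximately the confinement size:
   Δx ≈ L = 1.274e-09 m

2. From ΔxΔp ≥ ℏ/2, the minimum momentum uncertainty is:
   Δp ≈ ℏ/(2L) = 4.139e-26 kg·m/s

3. The kinetic energy is approximately:
   KE ≈ (Δp)²/(2m) = (4.139e-26)²/(2 × 1.673e-27 kg)
   KE ≈ 5.121e-25 J = 3.196 μeV

This is an order-of-magnitude estimate of the ground state energy.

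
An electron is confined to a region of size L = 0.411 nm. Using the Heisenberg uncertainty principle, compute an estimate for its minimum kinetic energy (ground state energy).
56.387 meV

Using the uncertainty principle to estimate ground state energy:

1. The position uncertainty is approximately the confinement size:
   Δx ≈ L = 4.110e-10 m

2. From ΔxΔp ≥ ℏ/2, the minimum momentum uncertainty is:
   Δp ≈ ℏ/(2L) = 1.283e-25 kg·m/s

3. The kinetic energy is approximately:
   KE ≈ (Δp)²/(2m) = (1.283e-25)²/(2 × 9.109e-31 kg)
   KE ≈ 9.034e-21 J = 56.387 meV

This is an order-of-magnitude estimate of the ground state energy.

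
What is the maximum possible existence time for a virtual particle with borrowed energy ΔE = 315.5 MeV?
1.043 ys

Using the energy-time uncertainty principle:
ΔEΔt ≥ ℏ/2

For a virtual particle borrowing energy ΔE, the maximum lifetime is:
Δt_max = ℏ/(2ΔE)

Converting energy:
ΔE = 315.5 MeV = 5.055e-11 J

Δt_max = (1.055e-34 J·s) / (2 × 5.055e-11 J)
Δt_max = 1.043e-24 s = 1.043 ys

Virtual particles with higher borrowed energy exist for shorter times.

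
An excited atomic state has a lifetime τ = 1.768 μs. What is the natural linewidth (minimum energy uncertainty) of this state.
186.146 peV

Using the energy-time uncertainty principle:
ΔEΔt ≥ ℏ/2

The lifetime τ represents the time uncertainty Δt.
The natural linewidth (minimum energy uncertainty) is:

ΔE = ℏ/(2τ)
ΔE = (1.055e-34 J·s) / (2 × 1.768e-06 s)
ΔE = 2.982e-29 J = 186.146 peV

This natural linewidth limits the precision of spectroscopic measurements.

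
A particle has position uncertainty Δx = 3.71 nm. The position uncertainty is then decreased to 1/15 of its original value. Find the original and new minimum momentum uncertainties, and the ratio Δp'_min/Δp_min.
Original Δp_min = 1.421 × 10^-26 kg·m/s; new Δp'_min = 2.132 × 10^-25 kg·m/s; ratio Δp'_min/Δp_min = 15.

From the uncertainty principle ΔxΔp ≥ ℏ/2, the minimum momentum uncertainty is Δp_min = ℏ/(2Δx).

Original (Δx = 3.71 nm = 3.710e-09 m):
Δp_min = (1.055e-34 J·s)/(2 × 3.710e-09 m) = 1.421e-26 kg·m/s

When Δx → (1/15)Δx:
Δp'_min = ℏ/(2 × (1/15)Δx) = 15 × ℏ/(2Δx) = 15 × Δp_min
Δp'_min = 15 × 1.421e-26 kg·m/s = 2.132e-25 kg·m/s

Since Δp_min ∝ 1/Δx, when Δx is decreased to 1/15 of its original value, Δp_min increases to 15 times its original value.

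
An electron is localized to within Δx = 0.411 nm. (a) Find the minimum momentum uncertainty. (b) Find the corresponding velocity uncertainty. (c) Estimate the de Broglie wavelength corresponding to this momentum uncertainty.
(a) Δp_min = 1.283 × 10^-25 kg·m/s
(b) Δv_min = 140.837 km/s
(c) λ_dB = 5.165 nm

Step-by-step:

(a) From the uncertainty principle:
Δp_min = ℏ/(2Δx) = (1.055e-34 J·s)/(2 × 4.110e-10 m) = 1.283e-25 kg·m/s

(b) The velocity uncertainty:
Δv = Δp/m = (1.283e-25 kg·m/s)/(9.109e-31 kg) = 1.408e+05 m/s = 140.837 km/s

(c) The de Broglie wavelength for this momentum:
λ = h/p = (6.626e-34 J·s)/(1.283e-25 kg·m/s) = 5.165e-09 m = 5.165 nm

Note: The de Broglie wavelength is comparable to the localization size, as expected from wave-particle duality.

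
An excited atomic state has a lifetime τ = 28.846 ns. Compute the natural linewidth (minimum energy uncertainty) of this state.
11.409 neV

Using the energy-time uncertainty principle:
ΔEΔt ≥ ℏ/2

The lifetime τ represents the time uncertainty Δt.
The natural linewidth (minimum energy uncertainty) is:

ΔE = ℏ/(2τ)
ΔE = (1.055e-34 J·s) / (2 × 2.885e-08 s)
ΔE = 1.828e-27 J = 11.409 neV

This natural linewidth limits the precision of spectroscopic measurements.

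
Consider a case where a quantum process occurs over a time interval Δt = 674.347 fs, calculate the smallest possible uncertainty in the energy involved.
488.037 μeV

Using the energy-time uncertainty principle:
ΔEΔt ≥ ℏ/2

The minimum uncertainty in energy is:
ΔE_min = ℏ/(2Δt)
ΔE_min = (1.055e-34 J·s) / (2 × 6.743e-13 s)
ΔE_min = 7.819e-23 J = 488.037 μeV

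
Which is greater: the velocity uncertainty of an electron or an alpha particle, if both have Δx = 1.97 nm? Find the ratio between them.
The electron has the larger minimum velocity uncertainty, by a ratio of 7294.3.

For both particles, Δp_min = ℏ/(2Δx) = 2.677e-26 kg·m/s (same for both).

The velocity uncertainty is Δv = Δp/m:
- electron: Δv = 2.677e-26 / 9.109e-31 = 2.938e+04 m/s = 29.383 km/s
- alpha particle: Δv = 2.677e-26 / 6.645e-27 = 4.028e+00 m/s = 4.028 m/s

Ratio: 2.938e+04 / 4.028e+00 = 7294.3

The lighter particle has larger velocity uncertainty because Δv ∝ 1/m.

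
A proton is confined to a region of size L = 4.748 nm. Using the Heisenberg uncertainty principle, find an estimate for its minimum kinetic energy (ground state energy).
230.109 neV

Using the uncertainty principle to estimate ground state energy:

1. The position uncertainty is approximately the confinement size:
   Δx ≈ L = 4.748e-09 m

2. From ΔxΔp ≥ ℏ/2, the minimum momentum uncertainty is:
   Δp ≈ ℏ/(2L) = 1.111e-26 kg·m/s

3. The kinetic energy is approximately:
   KE ≈ (Δp)²/(2m) = (1.111e-26)²/(2 × 1.673e-27 kg)
   KE ≈ 3.687e-26 J = 230.109 neV

This is an order-of-magnitude estimate of the ground state energy.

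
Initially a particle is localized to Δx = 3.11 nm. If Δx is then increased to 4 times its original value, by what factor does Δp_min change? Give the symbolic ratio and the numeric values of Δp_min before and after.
Original Δp_min = 1.695 × 10^-26 kg·m/s; new Δp'_min = 4.239 × 10^-27 kg·m/s; ratio Δp'_min/Δp_min = 1/4.

From the uncertainty principle ΔxΔp ≥ ℏ/2, the minimum momentum uncertainty is Δp_min = ℏ/(2Δx).

Original (Δx = 3.11 nm = 3.110e-09 m):
Δp_min = (1.055e-34 J·s)/(2 × 3.110e-09 m) = 1.695e-26 kg·m/s

When Δx → 4Δx:
Δp'_min = ℏ/(2 × 4Δx) = (1/4) × ℏ/(2Δx) = (1/4) × Δp_min
Δp'_min = 1/4 × 1.695e-26 kg·m/s = 4.239e-27 kg·m/s

Since Δp_min ∝ 1/Δx, when Δx is increased to 4 times its original value, Δp_min decreases to 1/4 of its original value.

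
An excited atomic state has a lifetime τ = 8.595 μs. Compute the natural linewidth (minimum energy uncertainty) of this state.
38.290 peV

Using the energy-time uncertainty principle:
ΔEΔt ≥ ℏ/2

The lifetime τ represents the time uncertainty Δt.
The natural linewidth (minimum energy uncertainty) is:

ΔE = ℏ/(2τ)
ΔE = (1.055e-34 J·s) / (2 × 8.595e-06 s)
ΔE = 6.135e-30 J = 38.290 peV

This natural linewidth limits the precision of spectroscopic measurements.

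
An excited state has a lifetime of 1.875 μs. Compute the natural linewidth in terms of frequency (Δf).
42.441 kHz

Using the energy-time uncertainty principle and E = hf:
ΔEΔt ≥ ℏ/2
hΔf·Δt ≥ ℏ/2

The minimum frequency uncertainty is:
Δf = ℏ/(2hτ) = 1/(4πτ)
Δf = 1/(4π × 1.875e-06 s)
Δf = 4.244e+04 Hz = 42.441 kHz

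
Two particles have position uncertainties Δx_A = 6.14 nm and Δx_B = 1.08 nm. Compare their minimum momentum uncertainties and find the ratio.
Particle B has the larger minimum momentum uncertainty, by a factor of 5.69.

For each particle, the minimum momentum uncertainty is Δp_min = ℏ/(2Δx):

Particle A: Δp_A = ℏ/(2×6.140e-09 m) = 8.588e-27 kg·m/s
Particle B: Δp_B = ℏ/(2×1.080e-09 m) = 4.882e-26 kg·m/s

Ratio: Δp_B/Δp_A = 5.69

Since Δp_min ∝ 1/Δx, the particle with smaller position uncertainty (B) has larger momentum uncertainty.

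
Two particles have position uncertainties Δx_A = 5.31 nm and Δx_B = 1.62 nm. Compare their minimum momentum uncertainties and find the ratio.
Particle B has the larger minimum momentum uncertainty, by a factor of 3.28.

For each particle, the minimum momentum uncertainty is Δp_min = ℏ/(2Δx):

Particle A: Δp_A = ℏ/(2×5.310e-09 m) = 9.930e-27 kg·m/s
Particle B: Δp_B = ℏ/(2×1.620e-09 m) = 3.255e-26 kg·m/s

Ratio: Δp_B/Δp_A = 3.28

Since Δp_min ∝ 1/Δx, the particle with smaller position uncertainty (B) has larger momentum uncertainty.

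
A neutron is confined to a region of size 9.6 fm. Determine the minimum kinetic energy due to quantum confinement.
56.210 keV

Using the uncertainty principle:

1. Position uncertainty: Δx ≈ 9.600e-15 m
2. Minimum momentum uncertainty: Δp = ℏ/(2Δx) = 5.493e-21 kg·m/s
3. Minimum kinetic energy:
   KE = (Δp)²/(2m) = (5.493e-21)²/(2 × 1.675e-27 kg)
   KE = 9.006e-15 J = 56.210 keV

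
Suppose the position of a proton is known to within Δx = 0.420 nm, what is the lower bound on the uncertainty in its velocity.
75.058 m/s

Using the Heisenberg uncertainty principle and Δp = mΔv:
ΔxΔp ≥ ℏ/2
Δx(mΔv) ≥ ℏ/2

The minimum uncertainty in velocity is:
Δv_min = ℏ/(2mΔx)
Δv_min = (1.055e-34 J·s) / (2 × 1.673e-27 kg × 4.200e-10 m)
Δv_min = 7.506e+01 m/s = 75.058 m/s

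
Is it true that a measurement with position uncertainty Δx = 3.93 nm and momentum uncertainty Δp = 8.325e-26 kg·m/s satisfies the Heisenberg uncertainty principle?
Yes, it satisfies the uncertainty principle.

Calculate the product ΔxΔp:
ΔxΔp = (3.930e-09 m) × (8.325e-26 kg·m/s)
ΔxΔp = 3.272e-34 J·s

Compare to the minimum allowed value ℏ/2:
ℏ/2 = 5.273e-35 J·s

Since ΔxΔp = 3.272e-34 J·s ≥ 5.273e-35 J·s = ℏ/2,
the measurement satisfies the uncertainty principle.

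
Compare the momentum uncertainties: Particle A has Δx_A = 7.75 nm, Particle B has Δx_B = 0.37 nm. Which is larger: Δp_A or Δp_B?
Particle B has the larger minimum momentum uncertainty, by a factor of 20.95.

For each particle, the minimum momentum uncertainty is Δp_min = ℏ/(2Δx):

Particle A: Δp_A = ℏ/(2×7.750e-09 m) = 6.804e-27 kg·m/s
Particle B: Δp_B = ℏ/(2×3.700e-10 m) = 1.425e-25 kg·m/s

Ratio: Δp_B/Δp_A = 20.95

Since Δp_min ∝ 1/Δx, the particle with smaller position uncertainty (B) has larger momentum uncertainty.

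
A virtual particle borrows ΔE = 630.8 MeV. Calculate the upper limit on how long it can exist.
5.217 × 10^-25 s

Using the energy-time uncertainty principle:
ΔEΔt ≥ ℏ/2

For a virtual particle borrowing energy ΔE, the maximum lifetime is:
Δt_max = ℏ/(2ΔE)

Converting energy:
ΔE = 630.8 MeV = 1.011e-10 J

Δt_max = (1.055e-34 J·s) / (2 × 1.011e-10 J)
Δt_max = 5.217e-25 s = 5.217 × 10^-25 s

Virtual particles with higher borrowed energy exist for shorter times.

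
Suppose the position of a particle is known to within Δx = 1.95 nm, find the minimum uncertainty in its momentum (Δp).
2.704 × 10^-26 kg·m/s

Using the Heisenberg uncertainty principle:
ΔxΔp ≥ ℏ/2

The minimum uncertainty in momentum is:
Δp_min = ℏ/(2Δx)
Δp_min = (1.055e-34 J·s) / (2 × 1.950e-09 m)
Δp_min = 2.704e-26 kg·m/s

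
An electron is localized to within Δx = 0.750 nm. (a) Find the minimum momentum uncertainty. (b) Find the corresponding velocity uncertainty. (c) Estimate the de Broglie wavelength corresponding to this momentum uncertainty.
(a) Δp_min = 7.030 × 10^-26 kg·m/s
(b) Δv_min = 77.178 km/s
(c) λ_dB = 9.425 nm

Step-by-step:

(a) From the uncertainty principle:
Δp_min = ℏ/(2Δx) = (1.055e-34 J·s)/(2 × 7.500e-10 m) = 7.030e-26 kg·m/s

(b) The velocity uncertainty:
Δv = Δp/m = (7.030e-26 kg·m/s)/(9.109e-31 kg) = 7.718e+04 m/s = 77.178 km/s

(c) The de Broglie wavelength for this momentum:
λ = h/p = (6.626e-34 J·s)/(7.030e-26 kg·m/s) = 9.425e-09 m = 9.425 nm

Note: The de Broglie wavelength is comparable to the localization size, as expected from wave-particle duality.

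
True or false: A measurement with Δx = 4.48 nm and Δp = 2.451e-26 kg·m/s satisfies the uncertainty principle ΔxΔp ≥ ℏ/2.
Yes, it satisfies the uncertainty principle.

Calculate the product ΔxΔp:
ΔxΔp = (4.480e-09 m) × (2.451e-26 kg·m/s)
ΔxΔp = 1.098e-34 J·s

Compare to the minimum allowed value ℏ/2:
ℏ/2 = 5.273e-35 J·s

Since ΔxΔp = 1.098e-34 J·s ≥ 5.273e-35 J·s = ℏ/2,
the measurement satisfies the uncertainty principle.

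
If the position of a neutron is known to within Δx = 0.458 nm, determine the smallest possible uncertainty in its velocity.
68.736 m/s

Using the Heisenberg uncertainty principle and Δp = mΔv:
ΔxΔp ≥ ℏ/2
Δx(mΔv) ≥ ℏ/2

The minimum uncertainty in velocity is:
Δv_min = ℏ/(2mΔx)
Δv_min = (1.055e-34 J·s) / (2 × 1.675e-27 kg × 4.580e-10 m)
Δv_min = 6.874e+01 m/s = 68.736 m/s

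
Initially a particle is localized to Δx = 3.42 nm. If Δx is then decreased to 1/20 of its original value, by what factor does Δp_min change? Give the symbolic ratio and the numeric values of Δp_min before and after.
Original Δp_min = 1.542 × 10^-26 kg·m/s; new Δp'_min = 3.084 × 10^-25 kg·m/s; ratio Δp'_min/Δp_min = 20.

From the uncertainty principle ΔxΔp ≥ ℏ/2, the minimum momentum uncertainty is Δp_min = ℏ/(2Δx).

Original (Δx = 3.42 nm = 3.420e-09 m):
Δp_min = (1.055e-34 J·s)/(2 × 3.420e-09 m) = 1.542e-26 kg·m/s

When Δx → (1/20)Δx:
Δp'_min = ℏ/(2 × (1/20)Δx) = 20 × ℏ/(2Δx) = 20 × Δp_min
Δp'_min = 20 × 1.542e-26 kg·m/s = 3.084e-25 kg·m/s

Since Δp_min ∝ 1/Δx, when Δx is decreased to 1/20 of its original value, Δp_min increases to 20 times its original value.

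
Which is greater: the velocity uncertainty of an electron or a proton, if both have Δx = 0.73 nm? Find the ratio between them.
The electron has the larger minimum velocity uncertainty, by a ratio of 1836.2.

For both particles, Δp_min = ℏ/(2Δx) = 7.223e-26 kg·m/s (same for both).

The velocity uncertainty is Δv = Δp/m:
- electron: Δv = 7.223e-26 / 9.109e-31 = 7.929e+04 m/s = 79.293 km/s
- proton: Δv = 7.223e-26 / 1.673e-27 = 4.318e+01 m/s = 43.184 m/s

Ratio: 7.929e+04 / 4.318e+01 = 1836.2

The lighter particle has larger velocity uncertainty because Δv ∝ 1/m.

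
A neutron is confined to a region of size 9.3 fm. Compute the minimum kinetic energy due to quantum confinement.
59.895 keV

Using the uncertainty principle:

1. Position uncertainty: Δx ≈ 9.300e-15 m
2. Minimum momentum uncertainty: Δp = ℏ/(2Δx) = 5.670e-21 kg·m/s
3. Minimum kinetic energy:
   KE = (Δp)²/(2m) = (5.670e-21)²/(2 × 1.675e-27 kg)
   KE = 9.596e-15 J = 59.895 keV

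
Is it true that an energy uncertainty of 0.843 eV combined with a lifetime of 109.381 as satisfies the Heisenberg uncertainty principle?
No, it violates the uncertainty relation.

Calculate the product ΔEΔt:
ΔE = 0.843 eV = 1.351e-19 J
ΔEΔt = (1.351e-19 J) × (1.094e-16 s)
ΔEΔt = 1.477e-35 J·s

Compare to the minimum allowed value ℏ/2:
ℏ/2 = 5.273e-35 J·s

Since ΔEΔt = 1.477e-35 J·s < 5.273e-35 J·s = ℏ/2,
this violates the uncertainty relation.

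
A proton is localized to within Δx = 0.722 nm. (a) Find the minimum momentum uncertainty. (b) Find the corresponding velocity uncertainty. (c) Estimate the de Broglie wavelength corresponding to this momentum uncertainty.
(a) Δp_min = 7.303 × 10^-26 kg·m/s
(b) Δv_min = 43.663 m/s
(c) λ_dB = 9.073 nm

Step-by-step:

(a) From the uncertainty principle:
Δp_min = ℏ/(2Δx) = (1.055e-34 J·s)/(2 × 7.220e-10 m) = 7.303e-26 kg·m/s

(b) The velocity uncertainty:
Δv = Δp/m = (7.303e-26 kg·m/s)/(1.673e-27 kg) = 4.366e+01 m/s = 43.663 m/s

(c) The de Broglie wavelength for this momentum:
λ = h/p = (6.626e-34 J·s)/(7.303e-26 kg·m/s) = 9.073e-09 m = 9.073 nm

Note: The de Broglie wavelength is comparable to the localization size, as expected from wave-particle duality.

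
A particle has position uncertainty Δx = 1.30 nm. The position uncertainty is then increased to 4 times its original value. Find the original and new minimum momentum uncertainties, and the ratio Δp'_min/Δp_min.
Original Δp_min = 4.056 × 10^-26 kg·m/s; new Δp'_min = 1.014 × 10^-26 kg·m/s; ratio Δp'_min/Δp_min = 1/4.

From the uncertainty principle ΔxΔp ≥ ℏ/2, the minimum momentum uncertainty is Δp_min = ℏ/(2Δx).

Original (Δx = 1.30 nm = 1.300e-09 m):
Δp_min = (1.055e-34 J·s)/(2 × 1.300e-09 m) = 4.056e-26 kg·m/s

When Δx → 4Δx:
Δp'_min = ℏ/(2 × 4Δx) = (1/4) × ℏ/(2Δx) = (1/4) × Δp_min
Δp'_min = 1/4 × 4.056e-26 kg·m/s = 1.014e-26 kg·m/s

Since Δp_min ∝ 1/Δx, when Δx is increased to 4 times its original value, Δp_min decreases to 1/4 of its original value.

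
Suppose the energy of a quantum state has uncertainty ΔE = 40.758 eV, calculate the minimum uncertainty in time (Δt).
8.075 as

Using the energy-time uncertainty principle:
ΔEΔt ≥ ℏ/2

The minimum uncertainty in time is:
Δt_min = ℏ/(2ΔE)
Δt_min = (1.055e-34 J·s) / (2 × 6.530e-18 J)
Δt_min = 8.075e-18 s = 8.075 as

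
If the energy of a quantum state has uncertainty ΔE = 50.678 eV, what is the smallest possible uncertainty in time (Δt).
6.494 as

Using the energy-time uncertainty principle:
ΔEΔt ≥ ℏ/2

The minimum uncertainty in time is:
Δt_min = ℏ/(2ΔE)
Δt_min = (1.055e-34 J·s) / (2 × 8.120e-18 J)
Δt_min = 6.494e-18 s = 6.494 as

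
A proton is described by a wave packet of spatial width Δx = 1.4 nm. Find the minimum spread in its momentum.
3.766 × 10^-26 kg·m/s

For a wave packet, the spatial width Δx and momentum spread Δp are related by the uncertainty principle:
ΔxΔp ≥ ℏ/2

The minimum momentum spread is:
Δp_min = ℏ/(2Δx)
Δp_min = (1.055e-34 J·s) / (2 × 1.400e-09 m)
Δp_min = 3.766e-26 kg·m/s

A wave packet cannot have both a well-defined position and well-defined momentum.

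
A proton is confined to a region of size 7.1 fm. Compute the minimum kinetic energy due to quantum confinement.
102.905 keV

Using the uncertainty principle:

1. Position uncertainty: Δx ≈ 7.100e-15 m
2. Minimum momentum uncertainty: Δp = ℏ/(2Δx) = 7.427e-21 kg·m/s
3. Minimum kinetic energy:
   KE = (Δp)²/(2m) = (7.427e-21)²/(2 × 1.673e-27 kg)
   KE = 1.649e-14 J = 102.905 keV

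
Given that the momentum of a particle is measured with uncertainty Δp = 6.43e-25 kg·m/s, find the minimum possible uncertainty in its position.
82.004 pm

Using the Heisenberg uncertainty principle:
ΔxΔp ≥ ℏ/2

The minimum uncertainty in position is:
Δx_min = ℏ/(2Δp)
Δx_min = (1.055e-34 J·s) / (2 × 6.430e-25 kg·m/s)
Δx_min = 8.200e-11 m = 82.004 pm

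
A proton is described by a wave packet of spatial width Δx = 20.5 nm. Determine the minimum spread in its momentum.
2.572 × 10^-27 kg·m/s

For a wave packet, the spatial width Δx and momentum spread Δp are related by the uncertainty principle:
ΔxΔp ≥ ℏ/2

The minimum momentum spread is:
Δp_min = ℏ/(2Δx)
Δp_min = (1.055e-34 J·s) / (2 × 2.050e-08 m)
Δp_min = 2.572e-27 kg·m/s

A wave packet cannot have both a well-defined position and well-defined momentum.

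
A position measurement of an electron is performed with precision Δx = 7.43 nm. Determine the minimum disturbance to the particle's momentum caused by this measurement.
7.097 × 10^-27 kg·m/s

The uncertainty principle implies that measuring position disturbs momentum:
ΔxΔp ≥ ℏ/2

When we measure position with precision Δx, we necessarily introduce a momentum uncertainty:
Δp ≥ ℏ/(2Δx)
Δp_min = (1.055e-34 J·s) / (2 × 7.430e-09 m)
Δp_min = 7.097e-27 kg·m/s

The more precisely we measure position, the greater the momentum disturbance.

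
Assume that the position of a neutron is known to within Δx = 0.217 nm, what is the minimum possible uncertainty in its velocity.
145.074 m/s

Using the Heisenberg uncertainty principle and Δp = mΔv:
ΔxΔp ≥ ℏ/2
Δx(mΔv) ≥ ℏ/2

The minimum uncertainty in velocity is:
Δv_min = ℏ/(2mΔx)
Δv_min = (1.055e-34 J·s) / (2 × 1.675e-27 kg × 2.170e-10 m)
Δv_min = 1.451e+02 m/s = 145.074 m/s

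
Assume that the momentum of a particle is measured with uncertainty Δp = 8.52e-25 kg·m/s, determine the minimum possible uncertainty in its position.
61.888 pm

Using the Heisenberg uncertainty principle:
ΔxΔp ≥ ℏ/2

The minimum uncertainty in position is:
Δx_min = ℏ/(2Δp)
Δx_min = (1.055e-34 J·s) / (2 × 8.520e-25 kg·m/s)
Δx_min = 6.189e-11 m = 61.888 pm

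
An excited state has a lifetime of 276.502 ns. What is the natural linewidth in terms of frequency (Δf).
287.801 kHz

Using the energy-time uncertainty principle and E = hf:
ΔEΔt ≥ ℏ/2
hΔf·Δt ≥ ℏ/2

The minimum frequency uncertainty is:
Δf = ℏ/(2hτ) = 1/(4πτ)
Δf = 1/(4π × 2.765e-07 s)
Δf = 2.878e+05 Hz = 287.801 kHz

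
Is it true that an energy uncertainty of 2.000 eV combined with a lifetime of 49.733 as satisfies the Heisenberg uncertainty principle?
No, it violates the uncertainty relation.

Calculate the product ΔEΔt:
ΔE = 2.000 eV = 3.204e-19 J
ΔEΔt = (3.204e-19 J) × (4.973e-17 s)
ΔEΔt = 1.594e-35 J·s

Compare to the minimum allowed value ℏ/2:
ℏ/2 = 5.273e-35 J·s

Since ΔEΔt = 1.594e-35 J·s < 5.273e-35 J·s = ℏ/2,
this violates the uncertainty relation.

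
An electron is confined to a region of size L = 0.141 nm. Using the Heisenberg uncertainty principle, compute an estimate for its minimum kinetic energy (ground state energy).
479.098 meV

Using the uncertainty principle to estimate ground state energy:

1. The position uncertainty is approximately the confinement size:
   Δx ≈ L = 1.410e-10 m

2. From ΔxΔp ≥ ℏ/2, the minimum momentum uncertainty is:
   Δp ≈ ℏ/(2L) = 3.740e-25 kg·m/s

3. The kinetic energy is approximately:
   KE ≈ (Δp)²/(2m) = (3.740e-25)²/(2 × 9.109e-31 kg)
   KE ≈ 7.676e-20 J = 479.098 meV

This is an order-of-magnitude estimate of the ground state energy.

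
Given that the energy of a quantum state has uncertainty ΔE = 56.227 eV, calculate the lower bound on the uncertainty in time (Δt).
5.853 as

Using the energy-time uncertainty principle:
ΔEΔt ≥ ℏ/2

The minimum uncertainty in time is:
Δt_min = ℏ/(2ΔE)
Δt_min = (1.055e-34 J·s) / (2 × 9.009e-18 J)
Δt_min = 5.853e-18 s = 5.853 as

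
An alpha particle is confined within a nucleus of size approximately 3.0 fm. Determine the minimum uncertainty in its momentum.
1.758 × 10^-20 kg·m/s

Using the Heisenberg uncertainty principle:
ΔxΔp ≥ ℏ/2

With Δx ≈ L = 3.000e-15 m (the confinement size):
Δp_min = ℏ/(2Δx)
Δp_min = (1.055e-34 J·s) / (2 × 3.000e-15 m)
Δp_min = 1.758e-20 kg·m/s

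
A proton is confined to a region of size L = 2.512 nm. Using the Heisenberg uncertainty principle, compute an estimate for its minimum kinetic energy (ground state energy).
822.082 neV

Using the uncertainty principle to estimate ground state energy:

1. The position uncertainty is approximately the confinement size:
   Δx ≈ L = 2.512e-09 m

2. From ΔxΔp ≥ ℏ/2, the minimum momentum uncertainty is:
   Δp ≈ ℏ/(2L) = 2.099e-26 kg·m/s

3. The kinetic energy is approximately:
   KE ≈ (Δp)²/(2m) = (2.099e-26)²/(2 × 1.673e-27 kg)
   KE ≈ 1.317e-25 J = 822.082 neV

This is an order-of-magnitude estimate of the ground state energy.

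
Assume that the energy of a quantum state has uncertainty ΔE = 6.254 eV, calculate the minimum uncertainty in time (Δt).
52.623 as

Using the energy-time uncertainty principle:
ΔEΔt ≥ ℏ/2

The minimum uncertainty in time is:
Δt_min = ℏ/(2ΔE)
Δt_min = (1.055e-34 J·s) / (2 × 1.002e-18 J)
Δt_min = 5.262e-17 s = 52.623 as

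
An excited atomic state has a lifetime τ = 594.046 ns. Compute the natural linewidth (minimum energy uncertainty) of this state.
554.008 peV

Using the energy-time uncertainty principle:
ΔEΔt ≥ ℏ/2

The lifetime τ represents the time uncertainty Δt.
The natural linewidth (minimum energy uncertainty) is:

ΔE = ℏ/(2τ)
ΔE = (1.055e-34 J·s) / (2 × 5.940e-07 s)
ΔE = 8.876e-29 J = 554.008 peV

This natural linewidth limits the precision of spectroscopic measurements.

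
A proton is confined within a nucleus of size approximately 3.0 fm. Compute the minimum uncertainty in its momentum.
1.758 × 10^-20 kg·m/s

Using the Heisenberg uncertainty principle:
ΔxΔp ≥ ℏ/2

With Δx ≈ L = 3.000e-15 m (the confinement size):
Δp_min = ℏ/(2Δx)
Δp_min = (1.055e-34 J·s) / (2 × 3.000e-15 m)
Δp_min = 1.758e-20 kg·m/s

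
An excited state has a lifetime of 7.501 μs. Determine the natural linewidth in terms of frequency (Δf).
10.609 kHz

Using the energy-time uncertainty principle and E = hf:
ΔEΔt ≥ ℏ/2
hΔf·Δt ≥ ℏ/2

The minimum frequency uncertainty is:
Δf = ℏ/(2hτ) = 1/(4πτ)
Δf = 1/(4π × 7.501e-06 s)
Δf = 1.061e+04 Hz = 10.609 kHz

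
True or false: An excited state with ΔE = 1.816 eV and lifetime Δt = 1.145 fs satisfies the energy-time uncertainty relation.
Yes, it satisfies the uncertainty relation.

Calculate the product ΔEΔt:
ΔE = 1.816 eV = 2.910e-19 J
ΔEΔt = (2.910e-19 J) × (1.145e-15 s)
ΔEΔt = 3.331e-34 J·s

Compare to the minimum allowed value ℏ/2:
ℏ/2 = 5.273e-35 J·s

Since ΔEΔt = 3.331e-34 J·s ≥ 5.273e-35 J·s = ℏ/2,
this satisfies the uncertainty relation.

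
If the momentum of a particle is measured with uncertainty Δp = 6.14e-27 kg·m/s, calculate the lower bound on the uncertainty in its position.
8.588 nm

Using the Heisenberg uncertainty principle:
ΔxΔp ≥ ℏ/2

The minimum uncertainty in position is:
Δx_min = ℏ/(2Δp)
Δx_min = (1.055e-34 J·s) / (2 × 6.140e-27 kg·m/s)
Δx_min = 8.588e-09 m = 8.588 nm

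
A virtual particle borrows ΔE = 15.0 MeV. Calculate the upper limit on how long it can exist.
21.940 ys

Using the energy-time uncertainty principle:
ΔEΔt ≥ ℏ/2

For a virtual particle borrowing energy ΔE, the maximum lifetime is:
Δt_max = ℏ/(2ΔE)

Converting energy:
ΔE = 15.0 MeV = 2.403e-12 J

Δt_max = (1.055e-34 J·s) / (2 × 2.403e-12 J)
Δt_max = 2.194e-23 s = 21.940 ys

Virtual particles with higher borrowed energy exist for shorter times.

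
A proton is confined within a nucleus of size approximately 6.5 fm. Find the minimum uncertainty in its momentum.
8.112 × 10^-21 kg·m/s

Using the Heisenberg uncertainty principle:
ΔxΔp ≥ ℏ/2

With Δx ≈ L = 6.500e-15 m (the confinement size):
Δp_min = ℏ/(2Δx)
Δp_min = (1.055e-34 J·s) / (2 × 6.500e-15 m)
Δp_min = 8.112e-21 kg·m/s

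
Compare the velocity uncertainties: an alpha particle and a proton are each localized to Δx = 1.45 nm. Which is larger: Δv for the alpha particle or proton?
The proton has the larger minimum velocity uncertainty, by a ratio of 4.0.

For both particles, Δp_min = ℏ/(2Δx) = 3.636e-26 kg·m/s (same for both).

The velocity uncertainty is Δv = Δp/m:
- alpha particle: Δv = 3.636e-26 / 6.645e-27 = 5.473e+00 m/s = 5.473 m/s
- proton: Δv = 3.636e-26 / 1.673e-27 = 2.174e+01 m/s = 21.741 m/s

Ratio: 2.174e+01 / 5.473e+00 = 4.0

The lighter particle has larger velocity uncertainty because Δv ∝ 1/m.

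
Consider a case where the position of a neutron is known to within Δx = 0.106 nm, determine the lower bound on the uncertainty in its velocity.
296.992 m/s

Using the Heisenberg uncertainty principle and Δp = mΔv:
ΔxΔp ≥ ℏ/2
Δx(mΔv) ≥ ℏ/2

The minimum uncertainty in velocity is:
Δv_min = ℏ/(2mΔx)
Δv_min = (1.055e-34 J·s) / (2 × 1.675e-27 kg × 1.060e-10 m)
Δv_min = 2.970e+02 m/s = 296.992 m/s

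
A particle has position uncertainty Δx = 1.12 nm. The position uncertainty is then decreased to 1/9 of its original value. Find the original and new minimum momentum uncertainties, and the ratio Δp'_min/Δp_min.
Original Δp_min = 4.708 × 10^-26 kg·m/s; new Δp'_min = 4.237 × 10^-25 kg·m/s; ratio Δp'_min/Δp_min = 9.

From the uncertainty principle ΔxΔp ≥ ℏ/2, the minimum momentum uncertainty is Δp_min = ℏ/(2Δx).

Original (Δx = 1.12 nm = 1.120e-09 m):
Δp_min = (1.055e-34 J·s)/(2 × 1.120e-09 m) = 4.708e-26 kg·m/s

When Δx → (1/9)Δx:
Δp'_min = ℏ/(2 × (1/9)Δx) = 9 × ℏ/(2Δx) = 9 × Δp_min
Δp'_min = 9 × 4.708e-26 kg·m/s = 4.237e-25 kg·m/s

Since Δp_min ∝ 1/Δx, when Δx is decreased to 1/9 of its original value, Δp_min increases to 9 times its original value.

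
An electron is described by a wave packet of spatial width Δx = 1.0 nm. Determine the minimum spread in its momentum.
5.273 × 10^-26 kg·m/s

For a wave packet, the spatial width Δx and momentum spread Δp are related by the uncertainty principle:
ΔxΔp ≥ ℏ/2

The minimum momentum spread is:
Δp_min = ℏ/(2Δx)
Δp_min = (1.055e-34 J·s) / (2 × 1.000e-09 m)
Δp_min = 5.273e-26 kg·m/s

A wave packet cannot have both a well-defined position and well-defined momentum.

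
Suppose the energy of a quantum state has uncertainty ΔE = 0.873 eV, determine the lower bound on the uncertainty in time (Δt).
376.983 as

Using the energy-time uncertainty principle:
ΔEΔt ≥ ℏ/2

The minimum uncertainty in time is:
Δt_min = ℏ/(2ΔE)
Δt_min = (1.055e-34 J·s) / (2 × 1.399e-19 J)
Δt_min = 3.770e-16 s = 376.983 as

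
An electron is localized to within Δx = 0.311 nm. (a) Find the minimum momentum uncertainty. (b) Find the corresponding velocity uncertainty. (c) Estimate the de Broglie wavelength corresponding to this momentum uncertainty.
(a) Δp_min = 1.695 × 10^-25 kg·m/s
(b) Δv_min = 186.122 km/s
(c) λ_dB = 3.908 nm

Step-by-step:

(a) From the uncertainty principle:
Δp_min = ℏ/(2Δx) = (1.055e-34 J·s)/(2 × 3.110e-10 m) = 1.695e-25 kg·m/s

(b) The velocity uncertainty:
Δv = Δp/m = (1.695e-25 kg·m/s)/(9.109e-31 kg) = 1.861e+05 m/s = 186.122 km/s

(c) The de Broglie wavelength for this momentum:
λ = h/p = (6.626e-34 J·s)/(1.695e-25 kg·m/s) = 3.908e-09 m = 3.908 nm

Note: The de Broglie wavelength is comparable to the localization size, as expected from wave-particle duality.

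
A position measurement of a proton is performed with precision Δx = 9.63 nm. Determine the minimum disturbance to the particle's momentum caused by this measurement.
5.475 × 10^-27 kg·m/s

The uncertainty principle implies that measuring position disturbs momentum:
ΔxΔp ≥ ℏ/2

When we measure position with precision Δx, we necessarily introduce a momentum uncertainty:
Δp ≥ ℏ/(2Δx)
Δp_min = (1.055e-34 J·s) / (2 × 9.630e-09 m)
Δp_min = 5.475e-27 kg·m/s

The more precisely we measure position, the greater the momentum disturbance.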